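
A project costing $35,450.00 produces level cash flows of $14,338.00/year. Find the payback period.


Formula: Payback = investment / annual cash flow
Substituting: Payback = $35,450.00 / $14,338.00
Payback = 2.4725 years

2.4725 years


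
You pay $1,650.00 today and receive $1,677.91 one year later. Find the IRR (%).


Formula: IRR = C1/C0 - 1
Substituting: IRR = $1,677.91 / $1,650.00 - 1
Ratio: 1.016915 - 1 = 0.016915
IRR = 1.6915%

1.6915%


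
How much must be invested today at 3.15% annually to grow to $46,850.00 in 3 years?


Formula: PV = FV / (1 + r)^n
Substituting: PV = $46,850.00 / (1 + 0.0315)^3
Discount factor: (1.0315)^3 = 1.097508
PV = $46,850.00 / 1.097508 = $42,687.62

$42,687.62


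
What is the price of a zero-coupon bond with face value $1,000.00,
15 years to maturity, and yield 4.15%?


Formula: Price = FV / (1 + r)^n
Substituting: Price = $1,000.00 / (1 + 0.0415)^15
Discount factor: (1.0415)^15 = 1.840302
Price = $1,000.00 / 1.840302 = $543.39

$543.39


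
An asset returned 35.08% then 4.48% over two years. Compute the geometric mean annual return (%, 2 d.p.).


Formula: Geometric mean = ((1+r1)*(1+r2))^(1/2) - 1
Product: (1 + 0.3508) * (1 + 0.0448) = 1.3508 * 1.0448 = 1.411316
Square root: 1.411316^0.5 = 1.187988
Geometric mean = 1.187988 - 1 = 0.187988
As percentage: 18.80%

18.80%


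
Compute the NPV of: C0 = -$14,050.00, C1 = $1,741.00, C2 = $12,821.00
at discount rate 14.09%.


Formula: NPV = C0 + C1/(1+r) + C2/(1+r)^2
Discount C1: $1,741.00 / (1 + 0.1409) = $1,525.99
Discount C2: $12,821.00 / (1 + 0.1409)^2 = $9,849.78
NPV = -$14,050.00 + $1,525.99 + $9,849.78 = -$2,674.23

-$2,674.23


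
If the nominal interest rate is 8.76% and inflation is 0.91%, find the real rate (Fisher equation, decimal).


Formula: (1 + r_real) = (1 + r_nom) / (1 + inflation)
Substituting: (1 + r_real) = 1.0876 / 1.0091
(1 + r_real) = 1.077792
r_real = 1.077792 - 1 = 0.077792

0.077792


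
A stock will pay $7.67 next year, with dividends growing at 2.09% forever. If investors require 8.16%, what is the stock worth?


Formula: P = D1 / (r - g)
Spread: r - g = 0.0816 - 0.0209 = 0.0607
Substituting: P = $7.67 / 0.0607
P = $126.36

$126.36


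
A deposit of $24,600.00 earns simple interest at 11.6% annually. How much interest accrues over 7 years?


Formula: I = P * r * t
Substituting: I = $24,600.00 * 0.116 * 7
Step: I = $24,600.00 * 0.812
I = $19,975.20

$19,975.20


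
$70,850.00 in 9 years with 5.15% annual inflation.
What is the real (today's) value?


Formula: Real value = nominal / (1 + inflation)^years
Price level: (1 + 0.0515)^9 = 1.571388
Real value = $70,850.00 / 1.571388 = $45,087.52

$45,087.52


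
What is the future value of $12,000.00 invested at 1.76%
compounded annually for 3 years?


Formula: FV = P * (1 + r)^n
Substituting: FV = $12,000.00 * (1 + 0.0176)^3
Growth factor: (1.0176)^3 = 1.053735
FV = $12,000.00 * 1.053735 = $12,644.82

$12,644.82


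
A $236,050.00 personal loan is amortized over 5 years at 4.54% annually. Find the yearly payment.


Formula: PMT = PV * r / (1 - (1+r)^(-n))
Denominator: 1 - (1 + 0.0454)^(-5) = 0.199083
Numerator: $236,050.00 * 0.0454 = 10716.67
PMT = 10716.67 / 0.199083 = $53,830.17

$53,830.17


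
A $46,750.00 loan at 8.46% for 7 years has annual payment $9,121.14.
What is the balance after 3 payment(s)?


Formula: Balance = PV*(1+r)^k - PMT*((1+r)^k - 1)/r
Growth: (1 + 0.0846)^3 = 1.275877
Accumulated factor: ((1+r)^k - 1)/r = 3.260957
Balance = $46,750.00 * 1.275877 - $9,121.14 * 3.260957
Balance = $29,903.60

$29,903.60


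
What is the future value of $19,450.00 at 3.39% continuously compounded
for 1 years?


Formula: FV = P * e^(r*t)
Exponent: r*t = 0.0339 * 1 = 0.0339
e^(0.0339) = 1.034481
FV = $19,450.00 * 1.034481 = $20,120.66

$20,120.66


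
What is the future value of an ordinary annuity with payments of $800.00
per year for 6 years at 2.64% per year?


Formula: FV = PMT * ((1+r)^n - 1) / r
Growth factor: (1 + 0.0264)^6 = 1.16923
Numerator: 1.16923 - 1 = 0.16923
FV = $800.00 * 0.16923 / 0.0264 = $5,128.17

$5,128.17


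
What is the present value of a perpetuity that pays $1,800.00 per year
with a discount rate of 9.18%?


Formula: PV = C / r
Substituting: PV = $1,800.00 / 0.0918
PV = $19,607.84

$19,607.84


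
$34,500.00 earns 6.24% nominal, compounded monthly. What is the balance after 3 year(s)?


Formula: FV = P * (1 + r/m)^(m*t)
Period rate: r/m = 0.0624 / 12 = 0.0052
Total periods: m*t = 12 * 3 = 36
Growth factor: (1 + 0.0052)^36 = 1.205284
FV = $34,500.00 * 1.205284 = $41,582.29

$41,582.29


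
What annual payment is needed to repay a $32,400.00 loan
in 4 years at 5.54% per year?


Formula: PMT = PV * r / (1 - (1+r)^(-n))
Denominator: 1 - (1 + 0.0554)^(-4) = 0.194006
Numerator: $32,400.00 * 0.0554 = 1794.96
PMT = 1794.96 / 0.194006 = $9,252.07

$9,252.07


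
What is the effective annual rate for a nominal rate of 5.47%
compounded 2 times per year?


Formula: EAR = (1 + r/m)^m - 1
Period rate: r/m = 0.0547 / 2 = 0.02735
Compounding: (1 + 0.02735)^2 = 1.055448
EAR = 1.055448 - 1 = 0.055448

0.055448


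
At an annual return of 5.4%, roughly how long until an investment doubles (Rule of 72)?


Formula: Years ≈ 72 / r
Substituting: Years ≈ 72 / 5.4
Years ≈ 13.3

13.3 years


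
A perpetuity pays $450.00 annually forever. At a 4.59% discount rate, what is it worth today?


Formula: PV = C / r
Substituting: PV = $450.00 / 0.0459
PV = $9,803.92

$9,803.92


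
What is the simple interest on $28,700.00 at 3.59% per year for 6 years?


Formula: I = P * r * t
Substituting: I = $28,700.00 * 0.0359 * 6
Step: I = $28,700.00 * 0.2154
I = $6,181.98

$6,181.98


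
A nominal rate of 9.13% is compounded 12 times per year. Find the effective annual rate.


Formula: EAR = (1 + r/m)^m - 1
Period rate: r/m = 0.0913 / 12 = 0.007608
Compounding: (1 + 0.007608)^12 = 1.095219
EAR = 1.095219 - 1 = 0.095219

0.095219


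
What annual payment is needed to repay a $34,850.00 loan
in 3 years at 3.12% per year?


Formula: PMT = PV * r / (1 - (1+r)^(-n))
Denominator: 1 - (1 + 0.0312)^(-3) = 0.088049
Numerator: $34,850.00 * 0.0312 = 1087.32
PMT = 1087.32 / 0.088049 = $12,348.97

$12,348.97


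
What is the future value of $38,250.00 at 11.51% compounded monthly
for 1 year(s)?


Formula: FV = P * (1 + r/m)^(m*t)
Period rate: r/m = 0.1151 / 12 = 0.009592
Total periods: m*t = 12 * 1 = 12
Growth factor: (1 + 0.009592)^12 = 1.12137
FV = $38,250.00 * 1.12137 = $42,892.42

$42,892.42


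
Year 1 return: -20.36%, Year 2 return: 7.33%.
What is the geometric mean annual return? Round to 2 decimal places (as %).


Formula: Geometric mean = ((1+r1)*(1+r2))^(1/2) - 1
Product: (1 + -0.2036) * (1 + 0.0733) = 0.7964 * 1.0733 = 0.854776
Square root: 0.854776^0.5 = 0.924541
Geometric mean = 0.924541 - 1 = -0.075459
As percentage: -7.55%

-7.55%


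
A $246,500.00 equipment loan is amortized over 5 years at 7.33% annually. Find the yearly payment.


Formula: PMT = PV * r / (1 - (1+r)^(-n))
Denominator: 1 - (1 + 0.0733)^(-5) = 0.297907
Numerator: $246,500.00 * 0.0733 = 18068.45
PMT = 18068.45 / 0.297907 = $60,651.22

$60,651.22


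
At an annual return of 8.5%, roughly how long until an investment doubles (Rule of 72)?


Formula: Years ≈ 72 / r
Substituting: Years ≈ 72 / 8.5
Years ≈ 8.5

8.5 years


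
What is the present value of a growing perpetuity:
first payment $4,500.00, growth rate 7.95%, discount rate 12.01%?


Formula: PV = C / (r - g)
Spread: r - g = 0.1201 - 0.0795 = 0.0406
Substituting: PV = $4,500.00 / 0.0406
PV = $110,837.44

$110,837.44


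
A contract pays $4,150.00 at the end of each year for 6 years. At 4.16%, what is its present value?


Formula: PV = PMT * (1 - (1+r)^(-n)) / r
Discount factor: (1 + 0.0416)^(-6) = 0.783058
Bracket: 1 - 0.783058 = 0.216942
PV = $4,150.00 * 0.216942 / 0.0416 = $21,642.01

$21,642.01


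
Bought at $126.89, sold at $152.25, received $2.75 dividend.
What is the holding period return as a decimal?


Formula: HPR = (P1 - P0 + D) / P0
Gain: $152.25 - $126.89 + $2.75 = $28.11
HPR = $28.11 / $126.89 = 0.2215

0.2215


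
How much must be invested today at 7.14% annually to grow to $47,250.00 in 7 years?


Formula: PV = FV / (1 + r)^n
Substituting: PV = $47,250.00 / (1 + 0.0714)^7
Discount factor: (1.0714)^7 = 1.620546
PV = $47,250.00 / 1.620546 = $29,156.83

$29,156.83


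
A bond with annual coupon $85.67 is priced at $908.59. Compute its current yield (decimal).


Formula: Current yield = annual coupon / price
Substituting: CY = $85.67 / $908.59
CY = 0.094289

0.094289


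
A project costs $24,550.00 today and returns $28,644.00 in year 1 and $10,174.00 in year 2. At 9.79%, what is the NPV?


Formula: NPV = C0 + C1/(1+r) + C2/(1+r)^2
Discount C1: $28,644.00 / (1 + 0.0979) = $26,089.81
Discount C2: $10,174.00 / (1 + 0.0979)^2 = $8,440.46
NPV = -$24,550.00 + $26,089.81 + $8,440.46 = $9,980.27

$9,980.27


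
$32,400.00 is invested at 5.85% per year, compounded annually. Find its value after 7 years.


Formula: FV = P * (1 + r)^n
Substituting: FV = $32,400.00 * (1 + 0.0585)^7
Growth factor: (1.0585)^7 = 1.488799
FV = $32,400.00 * 1.488799 = $48,237.08

$48,237.08


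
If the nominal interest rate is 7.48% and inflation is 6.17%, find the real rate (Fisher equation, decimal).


Formula: (1 + r_real) = (1 + r_nom) / (1 + inflation)
Substituting: (1 + r_real) = 1.0748 / 1.0617
(1 + r_real) = 1.012339
r_real = 1.012339 - 1 = 0.012339

0.012339


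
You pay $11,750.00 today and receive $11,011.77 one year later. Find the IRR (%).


Formula: IRR = C1/C0 - 1
Substituting: IRR = $11,011.77 / $11,750.00 - 1
Ratio: 0.937172 - 1 = -0.062828
IRR = -6.2828%

-6.2828%


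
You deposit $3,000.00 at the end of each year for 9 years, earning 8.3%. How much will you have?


Formula: FV = PMT * ((1+r)^n - 1) / r
Growth factor: (1 + 0.083)^9 = 2.049539
Numerator: 2.049539 - 1 = 1.049539
FV = $3,000.00 * 1.049539 / 0.083 = $37,935.13

$37,935.13


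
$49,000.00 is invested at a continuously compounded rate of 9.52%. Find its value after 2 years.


Formula: FV = P * e^(r*t)
Exponent: r*t = 0.0952 * 2 = 0.1904
e^(0.1904) = 1.209733
FV = $49,000.00 * 1.209733 = $59,276.94

$59,276.94


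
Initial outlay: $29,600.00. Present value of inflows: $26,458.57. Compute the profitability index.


Formula: PI = PV(cash flows) / initial investment
Substituting: PI = $26,458.57 / $29,600.00
PI = 0.8939

0.8939


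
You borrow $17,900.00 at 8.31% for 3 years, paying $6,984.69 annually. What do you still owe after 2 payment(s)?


Formula: Balance = PV*(1+r)^k - PMT*((1+r)^k - 1)/r
Growth: (1 + 0.0831)^2 = 1.173106
Accumulated factor: ((1+r)^k - 1)/r = 2.0831
Balance = $17,900.00 * 1.173106 - $6,984.69 * 2.0831
Balance = $6,448.78

$6,448.78


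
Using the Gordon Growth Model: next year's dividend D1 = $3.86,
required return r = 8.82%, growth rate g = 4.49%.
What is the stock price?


Formula: P = D1 / (r - g)
Spread: r - g = 0.0882 - 0.0449 = 0.0433
Substituting: P = $3.86 / 0.0433
P = $89.15

$89.15


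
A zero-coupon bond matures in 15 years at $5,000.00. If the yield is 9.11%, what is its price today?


Formula: Price = FV / (1 + r)^n
Substituting: Price = $5,000.00 / (1 + 0.0911)^15
Discount factor: (1.0911)^15 = 3.698012
Price = $5,000.00 / 3.698012 = $1,352.08

$1,352.08


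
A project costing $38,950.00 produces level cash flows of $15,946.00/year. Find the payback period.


Formula: Payback = investment / annual cash flow
Substituting: Payback = $38,950.00 / $15,946.00
Payback = 2.4426 years

2.4426 years


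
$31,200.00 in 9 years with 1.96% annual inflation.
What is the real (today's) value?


Formula: Real value = nominal / (1 + inflation)^years
Price level: (1 + 0.0196)^9 = 1.190881
Real value = $31,200.00 / 1.190881 = $26,199.09

$26,199.09


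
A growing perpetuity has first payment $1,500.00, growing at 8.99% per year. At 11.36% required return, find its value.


Formula: PV = C / (r - g)
Spread: r - g = 0.1136 - 0.0899 = 0.0237
Substituting: PV = $1,500.00 / 0.0237
PV = $63,291.14

$63,291.14


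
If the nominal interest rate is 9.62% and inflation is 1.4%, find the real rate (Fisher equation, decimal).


Formula: (1 + r_real) = (1 + r_nom) / (1 + inflation)
Substituting: (1 + r_real) = 1.0962 / 1.014
(1 + r_real) = 1.081065
r_real = 1.081065 - 1 = 0.081065

0.081065


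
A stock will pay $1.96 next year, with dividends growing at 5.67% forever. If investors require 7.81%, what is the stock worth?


Formula: P = D1 / (r - g)
Spread: r - g = 0.0781 - 0.0567 = 0.0214
Substituting: P = $1.96 / 0.0214
P = $91.59

$91.59


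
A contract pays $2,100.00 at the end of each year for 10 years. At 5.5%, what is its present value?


Formula: PV = PMT * (1 - (1+r)^(-n)) / r
Discount factor: (1 + 0.055)^(-10) = 0.585431
Bracket: 1 - 0.585431 = 0.414569
PV = $2,100.00 * 0.414569 / 0.055 = $15,829.01

$15,829.01


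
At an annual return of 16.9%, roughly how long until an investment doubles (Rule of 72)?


Formula: Years ≈ 72 / r
Substituting: Years ≈ 72 / 16.9
Years ≈ 4.3

4.3 years


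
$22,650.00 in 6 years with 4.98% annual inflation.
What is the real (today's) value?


Formula: Real value = nominal / (1 + inflation)^years
Price level: (1 + 0.0498)^6 = 1.338565
Real value = $22,650.00 / 1.338565 = $16,921.11

$16,921.11


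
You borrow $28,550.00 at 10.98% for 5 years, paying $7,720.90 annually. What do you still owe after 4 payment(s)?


Formula: Balance = PV*(1+r)^k - PMT*((1+r)^k - 1)/r
Growth: (1 + 0.1098)^4 = 1.516977
Accumulated factor: ((1+r)^k - 1)/r = 4.708348
Balance = $28,550.00 * 1.516977 - $7,720.90 * 4.708348
Balance = $6,957.00

$6,957.00


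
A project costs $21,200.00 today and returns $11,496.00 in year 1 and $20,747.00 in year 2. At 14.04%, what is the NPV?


Formula: NPV = C0 + C1/(1+r) + C2/(1+r)^2
Discount C1: $11,496.00 / (1 + 0.1404) = $10,080.67
Discount C2: $20,747.00 / (1 + 0.1404)^2 = $15,952.95
NPV = -$21,200.00 + $10,080.67 + $15,952.95 = $4,833.62

$4,833.62


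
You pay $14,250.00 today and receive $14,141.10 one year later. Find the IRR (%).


Formula: IRR = C1/C0 - 1
Substituting: IRR = $14,141.10 / $14,250.00 - 1
Ratio: 0.992358 - 1 = -0.007642
IRR = -0.7642%

-0.7642%


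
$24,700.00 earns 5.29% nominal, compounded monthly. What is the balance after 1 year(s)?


Formula: FV = P * (1 + r/m)^(m*t)
Period rate: r/m = 0.0529 / 12 = 0.004408
Total periods: m*t = 12 * 1 = 12
Growth factor: (1 + 0.004408)^12 = 1.054202
FV = $24,700.00 * 1.054202 = $26,038.78

$26,038.78


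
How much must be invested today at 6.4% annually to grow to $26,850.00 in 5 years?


Formula: PV = FV / (1 + r)^n
Substituting: PV = $26,850.00 / (1 + 0.064)^5
Discount factor: (1.064)^5 = 1.363666
PV = $26,850.00 / 1.363666 = $19,689.57

$19,689.57


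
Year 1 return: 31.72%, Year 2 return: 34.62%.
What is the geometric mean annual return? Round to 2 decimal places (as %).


Formula: Geometric mean = ((1+r1)*(1+r2))^(1/2) - 1
Product: (1 + 0.3172) * (1 + 0.3462) = 1.3172 * 1.3462 = 1.773215
Square root: 1.773215^0.5 = 1.331621
Geometric mean = 1.331621 - 1 = 0.331621
As percentage: 33.16%

33.16%


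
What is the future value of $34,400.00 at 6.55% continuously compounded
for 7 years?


Formula: FV = P * e^(r*t)
Exponent: r*t = 0.0655 * 7 = 0.4585
e^(0.4585) = 1.5817
FV = $34,400.00 * 1.5817 = $54,410.47

$54,410.47


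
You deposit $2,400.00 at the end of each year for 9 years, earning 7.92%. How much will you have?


Formula: FV = PMT * ((1+r)^n - 1) / r
Growth factor: (1 + 0.0792)^9 = 1.985717
Numerator: 1.985717 - 1 = 0.985717
FV = $2,400.00 * 0.985717 / 0.0792 = $29,870.22

$29,870.22


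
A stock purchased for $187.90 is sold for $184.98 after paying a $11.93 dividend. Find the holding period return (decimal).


Formula: HPR = (P1 - P0 + D) / P0
Gain: $184.98 - $187.90 + $11.93 = $9.01
HPR = $9.01 / $187.90 = 0.048

0.048


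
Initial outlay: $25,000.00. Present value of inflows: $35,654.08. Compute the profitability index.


Formula: PI = PV(cash flows) / initial investment
Substituting: PI = $35,654.08 / $25,000.00
PI = 1.4262

1.4262


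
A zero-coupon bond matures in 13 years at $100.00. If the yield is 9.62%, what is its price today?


Formula: Price = FV / (1 + r)^n
Substituting: Price = $100.00 / (1 + 0.0962)^13
Discount factor: (1.0962)^13 = 3.300406
Price = $100.00 / 3.300406 = $30.30

$30.30


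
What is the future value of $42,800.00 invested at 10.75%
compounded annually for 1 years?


Formula: FV = P * (1 + r)^n
Substituting: FV = $42,800.00 * (1 + 0.1075)^1
Growth factor: (1.1075)^1 = 1.1075
FV = $42,800.00 * 1.1075 = $47,401.00

$47,401.00


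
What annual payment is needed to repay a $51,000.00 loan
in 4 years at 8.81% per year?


Formula: PMT = PV * r / (1 - (1+r)^(-n))
Denominator: 1 - (1 + 0.0881)^(-4) = 0.286614
Numerator: $51,000.00 * 0.0881 = 4493.1
PMT = 4493.1 / 0.286614 = $15,676.50

$15,676.50


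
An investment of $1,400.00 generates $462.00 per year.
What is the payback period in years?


Formula: Payback = investment / annual cash flow
Substituting: Payback = $1,400.00 / $462.00
Payback = 3.0303 years

3.0303 years


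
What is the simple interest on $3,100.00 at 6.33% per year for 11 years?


Formula: I = P * r * t
Substituting: I = $3,100.00 * 0.0633 * 11
Step: I = $3,100.00 * 0.6963
I = $2,158.53

$2,158.53


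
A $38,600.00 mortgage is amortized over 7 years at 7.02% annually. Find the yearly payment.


Formula: PMT = PV * r / (1 - (1+r)^(-n))
Denominator: 1 - (1 + 0.0702)^(-7) = 0.378064
Numerator: $38,600.00 * 0.0702 = 2709.72
PMT = 2709.72 / 0.378064 = $7,167.35

$7,167.35


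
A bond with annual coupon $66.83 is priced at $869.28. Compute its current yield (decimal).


Formula: Current yield = annual coupon / price
Substituting: CY = $66.83 / $869.28
CY = 0.07688

0.07688


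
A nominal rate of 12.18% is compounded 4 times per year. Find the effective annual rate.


Formula: EAR = (1 + r/m)^m - 1
Period rate: r/m = 0.1218 / 4 = 0.03045
Compounding: (1 + 0.03045)^4 = 1.127477
EAR = 1.127477 - 1 = 0.127477

0.127477


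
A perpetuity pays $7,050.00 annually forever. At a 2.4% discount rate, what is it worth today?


Formula: PV = C / r
Substituting: PV = $7,050.00 / 0.024
PV = $293,750.00

$293,750.00


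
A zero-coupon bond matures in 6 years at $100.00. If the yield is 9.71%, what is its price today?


Formula: Price = FV / (1 + r)^n
Substituting: Price = $100.00 / (1 + 0.0971)^6
Discount factor: (1.0971)^6 = 1.743722
Price = $100.00 / 1.743722 = $57.35

$57.35


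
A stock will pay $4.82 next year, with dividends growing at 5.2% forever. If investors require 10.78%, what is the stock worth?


Formula: P = D1 / (r - g)
Spread: r - g = 0.1078 - 0.052 = 0.0558
Substituting: P = $4.82 / 0.0558
P = $86.38

$86.38


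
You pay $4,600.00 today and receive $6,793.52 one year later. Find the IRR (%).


Formula: IRR = C1/C0 - 1
Substituting: IRR = $6,793.52 / $4,600.00 - 1
Ratio: 1.476852 - 1 = 0.476852
IRR = 47.6852%

47.6852%


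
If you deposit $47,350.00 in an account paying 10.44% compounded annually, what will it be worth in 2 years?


Formula: FV = P * (1 + r)^n
Substituting: FV = $47,350.00 * (1 + 0.1044)^2
Growth factor: (1.1044)^2 = 1.219699
FV = $47,350.00 * 1.219699 = $57,752.76

$57,752.76


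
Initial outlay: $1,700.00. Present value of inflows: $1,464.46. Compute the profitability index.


Formula: PI = PV(cash flows) / initial investment
Substituting: PI = $1,464.46 / $1,700.00
PI = 0.8614

0.8614


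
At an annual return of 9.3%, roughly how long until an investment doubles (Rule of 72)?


Formula: Years ≈ 72 / r
Substituting: Years ≈ 72 / 9.3
Years ≈ 7.7

7.7 years


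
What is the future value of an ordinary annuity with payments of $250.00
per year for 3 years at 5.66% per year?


Formula: FV = PMT * ((1+r)^n - 1) / r
Growth factor: (1 + 0.0566)^3 = 1.179592
Numerator: 1.179592 - 1 = 0.179592
FV = $250.00 * 0.179592 / 0.0566 = $793.25

$793.25


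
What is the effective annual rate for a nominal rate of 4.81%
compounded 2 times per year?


Formula: EAR = (1 + r/m)^m - 1
Period rate: r/m = 0.0481 / 2 = 0.02405
Compounding: (1 + 0.02405)^2 = 1.048678
EAR = 1.048678 - 1 = 0.048678

0.048678


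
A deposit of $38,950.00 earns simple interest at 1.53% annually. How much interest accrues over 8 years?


Formula: I = P * r * t
Substituting: I = $38,950.00 * 0.0153 * 8
Step: I = $38,950.00 * 0.1224
I = $4,767.48

$4,767.48


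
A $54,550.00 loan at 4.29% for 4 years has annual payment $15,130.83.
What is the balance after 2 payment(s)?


Formula: Balance = PV*(1+r)^k - PMT*((1+r)^k - 1)/r
Growth: (1 + 0.0429)^2 = 1.08764
Accumulated factor: ((1+r)^k - 1)/r = 2.0429
Balance = $54,550.00 * 1.08764 - $15,130.83 * 2.0429
Balance = $28,420.01

$28,420.01


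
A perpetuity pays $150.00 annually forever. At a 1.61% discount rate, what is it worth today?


Formula: PV = C / r
Substituting: PV = $150.00 / 0.0161
PV = $9,316.77

$9,316.77


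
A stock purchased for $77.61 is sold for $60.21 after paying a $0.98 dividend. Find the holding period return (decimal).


Formula: HPR = (P1 - P0 + D) / P0
Gain: $60.21 - $77.61 + $0.98 = -$16.42
HPR = -$16.42 / $77.61 = -0.2116

-0.2116


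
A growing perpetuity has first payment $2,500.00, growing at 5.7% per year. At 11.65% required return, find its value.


Formula: PV = C / (r - g)
Spread: r - g = 0.1165 - 0.057 = 0.0595
Substituting: PV = $2,500.00 / 0.0595
PV = $42,016.81

$42,016.81


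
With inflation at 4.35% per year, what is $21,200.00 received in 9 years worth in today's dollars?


Formula: Real value = nominal / (1 + inflation)^years
Price level: (1 + 0.0435)^9 = 1.467007
Real value = $21,200.00 / 1.467007 = $14,451.20

$14,451.20


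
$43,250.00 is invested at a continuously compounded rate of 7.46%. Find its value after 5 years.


Formula: FV = P * e^(r*t)
Exponent: r*t = 0.0746 * 5 = 0.373
e^(0.373) = 1.452084
FV = $43,250.00 * 1.452084 = $62,802.65

$62,802.65


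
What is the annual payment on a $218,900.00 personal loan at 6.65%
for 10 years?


Formula: PMT = PV * r / (1 - (1+r)^(-n))
Denominator: 1 - (1 + 0.0665)^(-10) = 0.474719
Numerator: $218,900.00 * 0.0665 = 14556.85
PMT = 14556.85 / 0.474719 = $30,664.12

$30,664.12


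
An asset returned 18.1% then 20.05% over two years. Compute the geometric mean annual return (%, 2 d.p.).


Formula: Geometric mean = ((1+r1)*(1+r2))^(1/2) - 1
Product: (1 + 0.181) * (1 + 0.2005) = 1.181 * 1.2005 = 1.41779
Square root: 1.41779^0.5 = 1.19071
Geometric mean = 1.19071 - 1 = 0.19071
As percentage: 19.07%

19.07%


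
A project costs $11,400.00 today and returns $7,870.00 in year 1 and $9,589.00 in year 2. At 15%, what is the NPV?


Formula: NPV = C0 + C1/(1+r) + C2/(1+r)^2
Discount C1: $7,870.00 / (1 + 0.15) = $6,843.48
Discount C2: $9,589.00 / (1 + 0.15)^2 = $7,250.66
NPV = -$11,400.00 + $6,843.48 + $7,250.66 = $2,694.14

$2,694.14


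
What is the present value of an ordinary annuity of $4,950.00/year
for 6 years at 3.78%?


Formula: PV = PMT * (1 - (1+r)^(-n)) / r
Discount factor: (1 + 0.0378)^(-6) = 0.80042
Bracket: 1 - 0.80042 = 0.19958
PV = $4,950.00 * 0.19958 / 0.0378 = $26,135.46

$26,135.46


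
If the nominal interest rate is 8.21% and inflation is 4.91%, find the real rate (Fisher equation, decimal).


Formula: (1 + r_real) = (1 + r_nom) / (1 + inflation)
Substituting: (1 + r_real) = 1.0821 / 1.0491
(1 + r_real) = 1.031456
r_real = 1.031456 - 1 = 0.031456

0.031456


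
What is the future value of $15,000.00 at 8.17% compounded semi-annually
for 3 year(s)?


Formula: FV = P * (1 + r/m)^(m*t)
Period rate: r/m = 0.0817 / 2 = 0.04085
Total periods: m*t = 2 * 3 = 6
Growth factor: (1 + 0.04085)^6 = 1.271537
FV = $15,000.00 * 1.271537 = $19,073.05

$19,073.05


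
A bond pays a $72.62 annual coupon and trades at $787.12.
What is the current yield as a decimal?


Formula: Current yield = annual coupon / price
Substituting: CY = $72.62 / $787.12
CY = 0.09226

0.09226


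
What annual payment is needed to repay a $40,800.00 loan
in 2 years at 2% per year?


Formula: PMT = PV * r / (1 - (1+r)^(-n))
Denominator: 1 - (1 + 0.02)^(-2) = 0.038831
Numerator: $40,800.00 * 0.02 = 816.0
PMT = 816.0 / 0.038831 = $21,014.02

$21,014.02


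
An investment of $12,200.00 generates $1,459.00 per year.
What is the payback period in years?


Formula: Payback = investment / annual cash flow
Substituting: Payback = $12,200.00 / $1,459.00
Payback = 8.3619 years

8.3619 years


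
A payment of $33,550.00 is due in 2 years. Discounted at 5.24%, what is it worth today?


Formula: PV = FV / (1 + r)^n
Substituting: PV = $33,550.00 / (1 + 0.0524)^2
Discount factor: (1.0524)^2 = 1.107546
PV = $33,550.00 / 1.107546 = $30,292.20

$30,292.20


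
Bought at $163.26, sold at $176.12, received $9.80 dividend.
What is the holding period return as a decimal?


Formula: HPR = (P1 - P0 + D) / P0
Gain: $176.12 - $163.26 + $9.80 = $22.66
HPR = $22.66 / $163.26 = 0.1388

0.1388


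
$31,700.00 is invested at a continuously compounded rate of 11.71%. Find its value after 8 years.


Formula: FV = P * e^(r*t)
Exponent: r*t = 0.1171 * 8 = 0.9368
e^(0.9368) = 2.551803
FV = $31,700.00 * 2.551803 = $80,892.14

$80,892.14


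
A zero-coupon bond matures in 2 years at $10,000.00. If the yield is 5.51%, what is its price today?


Formula: Price = FV / (1 + r)^n
Substituting: Price = $10,000.00 / (1 + 0.0551)^2
Discount factor: (1.0551)^2 = 1.113236
Price = $10,000.00 / 1.113236 = $8,982.82

$8,982.82


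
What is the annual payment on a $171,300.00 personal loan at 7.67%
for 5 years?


Formula: PMT = PV * r / (1 - (1+r)^(-n))
Denominator: 1 - (1 + 0.0767)^(-5) = 0.308923
Numerator: $171,300.00 * 0.0767 = 13138.71
PMT = 13138.71 / 0.308923 = $42,530.69

$42,530.69


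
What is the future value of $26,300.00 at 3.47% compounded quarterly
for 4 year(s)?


Formula: FV = P * (1 + r/m)^(m*t)
Period rate: r/m = 0.0347 / 4 = 0.008675
Total periods: m*t = 4 * 4 = 16
Growth factor: (1 + 0.008675)^16 = 1.148207
FV = $26,300.00 * 1.148207 = $30,197.84

$30,197.84


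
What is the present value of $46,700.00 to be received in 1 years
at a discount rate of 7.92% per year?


Formula: PV = FV / (1 + r)^n
Substituting: PV = $46,700.00 / (1 + 0.0792)^1
Discount factor: (1.0792)^1 = 1.0792
PV = $46,700.00 / 1.0792 = $43,272.79

$43,272.79


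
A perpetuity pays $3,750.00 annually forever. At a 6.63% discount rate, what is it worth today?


Formula: PV = C / r
Substituting: PV = $3,750.00 / 0.0663
PV = $56,561.09

$56,561.09


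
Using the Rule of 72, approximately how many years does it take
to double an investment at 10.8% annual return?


Formula: Years ≈ 72 / r
Substituting: Years ≈ 72 / 10.8
Years ≈ 6.7

6.7 years


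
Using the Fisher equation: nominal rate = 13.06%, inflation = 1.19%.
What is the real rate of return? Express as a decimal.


Formula: (1 + r_real) = (1 + r_nom) / (1 + inflation)
Substituting: (1 + r_real) = 1.1306 / 1.0119
(1 + r_real) = 1.117304
r_real = 1.117304 - 1 = 0.117304

0.117304


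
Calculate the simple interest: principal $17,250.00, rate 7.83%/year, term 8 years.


Formula: I = P * r * t
Substituting: I = $17,250.00 * 0.0783 * 8
Step: I = $17,250.00 * 0.6264
I = $10,805.40

$10,805.40


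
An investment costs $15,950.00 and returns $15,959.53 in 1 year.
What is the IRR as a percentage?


Formula: IRR = C1/C0 - 1
Substituting: IRR = $15,959.53 / $15,950.00 - 1
Ratio: 1.000597 - 1 = 0.000597
IRR = 0.0597%

0.0597%


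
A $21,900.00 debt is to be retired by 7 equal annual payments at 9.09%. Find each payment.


Formula: PMT = PV * r / (1 - (1+r)^(-n))
Denominator: 1 - (1 + 0.0909)^(-7) = 0.456117
Numerator: $21,900.00 * 0.0909 = 1990.71
PMT = 1990.71 / 0.456117 = $4,364.47

$4,364.47


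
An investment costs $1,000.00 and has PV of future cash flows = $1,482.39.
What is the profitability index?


Formula: PI = PV(cash flows) / initial investment
Substituting: PI = $1,482.39 / $1,000.00
PI = 1.4824

1.4824


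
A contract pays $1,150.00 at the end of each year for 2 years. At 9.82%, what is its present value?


Formula: PV = PMT * (1 - (1+r)^(-n)) / r
Discount factor: (1 + 0.0982)^(-2) = 0.829158
Bracket: 1 - 0.829158 = 0.170842
PV = $1,150.00 * 0.170842 / 0.0982 = $2,000.70

$2,000.70


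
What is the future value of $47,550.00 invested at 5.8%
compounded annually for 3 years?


Formula: FV = P * (1 + r)^n
Substituting: FV = $47,550.00 * (1 + 0.058)^3
Growth factor: (1.058)^3 = 1.184287
FV = $47,550.00 * 1.184287 = $56,312.85

$56,312.85


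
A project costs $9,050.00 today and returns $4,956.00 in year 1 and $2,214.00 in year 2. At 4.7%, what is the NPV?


Formula: NPV = C0 + C1/(1+r) + C2/(1+r)^2
Discount C1: $4,956.00 / (1 + 0.047) = $4,733.52
Discount C2: $2,214.00 / (1 + 0.047)^2 = $2,019.69
NPV = -$9,050.00 + $4,733.52 + $2,019.69 = -$2,296.79

-$2,296.79


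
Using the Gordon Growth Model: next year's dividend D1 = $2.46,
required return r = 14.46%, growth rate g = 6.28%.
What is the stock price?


Formula: P = D1 / (r - g)
Spread: r - g = 0.1446 - 0.0628 = 0.0818
Substituting: P = $2.46 / 0.0818
P = $30.07

$30.07


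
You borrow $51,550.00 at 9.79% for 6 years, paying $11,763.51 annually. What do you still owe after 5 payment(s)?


Formula: Balance = PV*(1+r)^k - PMT*((1+r)^k - 1)/r
Growth: (1 + 0.0979)^5 = 1.595196
Accumulated factor: ((1+r)^k - 1)/r = 6.079628
Balance = $51,550.00 * 1.595196 - $11,763.51 * 6.079628
Balance = $10,714.57

$10,714.57


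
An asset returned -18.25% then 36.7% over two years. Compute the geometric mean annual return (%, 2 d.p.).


Formula: Geometric mean = ((1+r1)*(1+r2))^(1/2) - 1
Product: (1 + -0.1825) * (1 + 0.367) = 0.8175 * 1.367 = 1.117522
Square root: 1.117522^0.5 = 1.057129
Geometric mean = 1.057129 - 1 = 0.057129
As percentage: 5.71%

5.71%


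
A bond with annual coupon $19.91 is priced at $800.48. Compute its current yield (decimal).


Formula: Current yield = annual coupon / price
Substituting: CY = $19.91 / $800.48
CY = 0.024873

0.024873


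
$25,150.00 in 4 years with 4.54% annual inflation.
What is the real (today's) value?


Formula: Real value = nominal / (1 + inflation)^years
Price level: (1 + 0.0454)^4 = 1.194346
Real value = $25,150.00 / 1.194346 = $21,057.56

$21,057.56


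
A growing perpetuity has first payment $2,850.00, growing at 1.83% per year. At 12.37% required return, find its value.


Formula: PV = C / (r - g)
Spread: r - g = 0.1237 - 0.0183 = 0.1054
Substituting: PV = $2,850.00 / 0.1054
PV = $27,039.85

$27,039.85


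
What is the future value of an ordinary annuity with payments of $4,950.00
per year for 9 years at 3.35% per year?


Formula: FV = PMT * ((1+r)^n - 1) / r
Growth factor: (1 + 0.0335)^9 = 1.345223
Numerator: 1.345223 - 1 = 0.345223
FV = $4,950.00 * 0.345223 / 0.0335 = $51,010.58

$51,010.58


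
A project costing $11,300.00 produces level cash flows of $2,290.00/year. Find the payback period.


Formula: Payback = investment / annual cash flow
Substituting: Payback = $11,300.00 / $2,290.00
Payback = 4.9345 years

4.9345 years


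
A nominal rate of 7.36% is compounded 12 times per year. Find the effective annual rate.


Formula: EAR = (1 + r/m)^m - 1
Period rate: r/m = 0.0736 / 12 = 0.006133
Compounding: (1 + 0.006133)^12 = 1.076134
EAR = 1.076134 - 1 = 0.076134

0.076134


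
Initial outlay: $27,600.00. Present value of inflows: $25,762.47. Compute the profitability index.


Formula: PI = PV(cash flows) / initial investment
Substituting: PI = $25,762.47 / $27,600.00
PI = 0.9334

0.9334


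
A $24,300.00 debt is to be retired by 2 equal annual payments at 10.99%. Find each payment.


Formula: PMT = PV * r / (1 - (1+r)^(-n))
Denominator: 1 - (1 + 0.1099)^(-2) = 0.188231
Numerator: $24,300.00 * 0.1099 = 2670.57
PMT = 2670.57 / 0.188231 = $14,187.70

$14,187.70


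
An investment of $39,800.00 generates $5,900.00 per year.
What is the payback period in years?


Formula: Payback = investment / annual cash flow
Substituting: Payback = $39,800.00 / $5,900.00
Payback = 6.7458 years

6.7458 years


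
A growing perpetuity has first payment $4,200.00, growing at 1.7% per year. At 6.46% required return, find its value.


Formula: PV = C / (r - g)
Spread: r - g = 0.0646 - 0.017 = 0.0476
Substituting: PV = $4,200.00 / 0.0476
PV = $88,235.29

$88,235.29


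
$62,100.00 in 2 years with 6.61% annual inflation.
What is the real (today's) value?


Formula: Real value = nominal / (1 + inflation)^years
Price level: (1 + 0.0661)^2 = 1.136569
Real value = $62,100.00 / 1.136569 = $54,638.12

$54,638.12


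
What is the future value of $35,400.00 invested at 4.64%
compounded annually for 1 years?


Formula: FV = P * (1 + r)^n
Substituting: FV = $35,400.00 * (1 + 0.0464)^1
Growth factor: (1.0464)^1 = 1.0464
FV = $35,400.00 * 1.0464 = $37,042.56

$37,042.56


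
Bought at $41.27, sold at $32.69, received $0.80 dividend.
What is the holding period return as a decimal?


Formula: HPR = (P1 - P0 + D) / P0
Gain: $32.69 - $41.27 + $0.80 = -$7.78
HPR = -$7.78 / $41.27 = -0.1885

-0.1885


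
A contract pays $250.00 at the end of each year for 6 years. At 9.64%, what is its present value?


Formula: PV = PMT * (1 - (1+r)^(-n)) / r
Discount factor: (1 + 0.0964)^(-6) = 0.575686
Bracket: 1 - 0.575686 = 0.424314
PV = $250.00 * 0.424314 / 0.0964 = $1,100.40

$1,100.40


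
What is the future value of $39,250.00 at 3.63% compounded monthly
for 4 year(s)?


Formula: FV = P * (1 + r/m)^(m*t)
Period rate: r/m = 0.0363 / 12 = 0.003025
Total periods: m*t = 12 * 4 = 48
Growth factor: (1 + 0.003025)^48 = 1.156017
FV = $39,250.00 * 1.156017 = $45,373.68

$45,373.68


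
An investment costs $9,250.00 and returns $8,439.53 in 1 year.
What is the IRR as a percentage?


Formula: IRR = C1/C0 - 1
Substituting: IRR = $8,439.53 / $9,250.00 - 1
Ratio: 0.912382 - 1 = -0.087618
IRR = -8.7618%

-8.7618%


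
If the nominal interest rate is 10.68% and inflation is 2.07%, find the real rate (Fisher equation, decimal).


Formula: (1 + r_real) = (1 + r_nom) / (1 + inflation)
Substituting: (1 + r_real) = 1.1068 / 1.0207
(1 + r_real) = 1.084354
r_real = 1.084354 - 1 = 0.084354

0.084354


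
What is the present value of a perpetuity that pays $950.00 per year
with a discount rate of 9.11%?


Formula: PV = C / r
Substituting: PV = $950.00 / 0.0911
PV = $10,428.10

$10,428.10


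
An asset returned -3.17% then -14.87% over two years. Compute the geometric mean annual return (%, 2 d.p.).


Formula: Geometric mean = ((1+r1)*(1+r2))^(1/2) - 1
Product: (1 + -0.0317) * (1 + -0.1487) = 0.9683 * 0.8513 = 0.824314
Square root: 0.824314^0.5 = 0.907917
Geometric mean = 0.907917 - 1 = -0.092083
As percentage: -9.21%

-9.21%


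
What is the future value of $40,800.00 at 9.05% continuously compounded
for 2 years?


Formula: FV = P * e^(r*t)
Exponent: r*t = 0.0905 * 2 = 0.181
e^(0.181) = 1.198415
FV = $40,800.00 * 1.198415 = $48,895.34

$48,895.34


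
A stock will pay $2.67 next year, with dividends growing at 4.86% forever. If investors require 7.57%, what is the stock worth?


Formula: P = D1 / (r - g)
Spread: r - g = 0.0757 - 0.0486 = 0.0271
Substituting: P = $2.67 / 0.0271
P = $98.52

$98.52


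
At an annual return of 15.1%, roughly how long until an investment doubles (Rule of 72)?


Formula: Years ≈ 72 / r
Substituting: Years ≈ 72 / 15.1
Years ≈ 4.8

4.8 years


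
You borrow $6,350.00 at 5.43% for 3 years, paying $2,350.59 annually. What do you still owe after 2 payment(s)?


Formula: Balance = PV*(1+r)^k - PMT*((1+r)^k - 1)/r
Growth: (1 + 0.0543)^2 = 1.111548
Accumulated factor: ((1+r)^k - 1)/r = 2.0543
Balance = $6,350.00 * 1.111548 - $2,350.59 * 2.0543
Balance = $2,229.52

$2,229.52


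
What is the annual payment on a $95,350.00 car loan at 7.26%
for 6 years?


Formula: PMT = PV * r / (1 - (1+r)^(-n))
Denominator: 1 - (1 + 0.0726)^(-6) = 0.343291
Numerator: $95,350.00 * 0.0726 = 6922.41
PMT = 6922.41 / 0.343291 = $20,164.87

$20,164.87


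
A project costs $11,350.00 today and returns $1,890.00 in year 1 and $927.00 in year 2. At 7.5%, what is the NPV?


Formula: NPV = C0 + C1/(1+r) + C2/(1+r)^2
Discount C1: $1,890.00 / (1 + 0.075) = $1,758.14
Discount C2: $927.00 / (1 + 0.075)^2 = $802.16
NPV = -$11,350.00 + $1,758.14 + $802.16 = -$8,789.70

-$8,789.70


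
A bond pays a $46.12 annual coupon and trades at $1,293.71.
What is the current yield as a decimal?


Formula: Current yield = annual coupon / price
Substituting: CY = $46.12 / $1,293.71
CY = 0.035649

0.035649


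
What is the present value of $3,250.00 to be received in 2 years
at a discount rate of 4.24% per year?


Formula: PV = FV / (1 + r)^n
Substituting: PV = $3,250.00 / (1 + 0.0424)^2
Discount factor: (1.0424)^2 = 1.086598
PV = $3,250.00 / 1.086598 = $2,990.99

$2,990.99


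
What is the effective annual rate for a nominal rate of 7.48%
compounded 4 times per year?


Formula: EAR = (1 + r/m)^m - 1
Period rate: r/m = 0.0748 / 4 = 0.0187
Compounding: (1 + 0.0187)^4 = 1.076924
EAR = 1.076924 - 1 = 0.076924

0.076924


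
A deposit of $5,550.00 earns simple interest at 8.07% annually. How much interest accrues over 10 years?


Formula: I = P * r * t
Substituting: I = $5,550.00 * 0.0807 * 10
Step: I = $5,550.00 * 0.807
I = $4,478.85

$4,478.85


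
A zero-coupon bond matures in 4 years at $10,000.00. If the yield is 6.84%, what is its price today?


Formula: Price = FV / (1 + r)^n
Substituting: Price = $10,000.00 / (1 + 0.0684)^4
Discount factor: (1.0684)^4 = 1.302973
Price = $10,000.00 / 1.302973 = $7,674.75

$7,674.75


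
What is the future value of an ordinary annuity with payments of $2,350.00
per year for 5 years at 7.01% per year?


Formula: FV = PMT * ((1+r)^n - 1) / r
Growth factor: (1 + 0.0701)^5 = 1.403207
Numerator: 1.403207 - 1 = 0.403207
FV = $2,350.00 * 0.403207 / 0.0701 = $13,516.93

$13,516.93


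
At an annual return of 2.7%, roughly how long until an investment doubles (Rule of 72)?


Formula: Years ≈ 72 / r
Substituting: Years ≈ 72 / 2.7
Years ≈ 26.7

26.7 years


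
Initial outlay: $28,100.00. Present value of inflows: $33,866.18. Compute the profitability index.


Formula: PI = PV(cash flows) / initial investment
Substituting: PI = $33,866.18 / $28,100.00
PI = 1.2052

1.2052


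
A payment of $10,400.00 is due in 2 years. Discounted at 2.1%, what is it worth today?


Formula: PV = FV / (1 + r)^n
Substituting: PV = $10,400.00 / (1 + 0.021)^2
Discount factor: (1.021)^2 = 1.042441
PV = $10,400.00 / 1.042441 = $9,976.58

$9,976.58


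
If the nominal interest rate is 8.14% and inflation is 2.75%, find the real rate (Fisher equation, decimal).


Formula: (1 + r_real) = (1 + r_nom) / (1 + inflation)
Substituting: (1 + r_real) = 1.0814 / 1.0275
(1 + r_real) = 1.052457
r_real = 1.052457 - 1 = 0.052457

0.052457


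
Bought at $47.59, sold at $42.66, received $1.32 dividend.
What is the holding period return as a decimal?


Formula: HPR = (P1 - P0 + D) / P0
Gain: $42.66 - $47.59 + $1.32 = -$3.61
HPR = -$3.61 / $47.59 = -0.0759

-0.0759


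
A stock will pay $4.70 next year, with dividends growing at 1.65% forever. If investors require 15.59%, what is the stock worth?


Formula: P = D1 / (r - g)
Spread: r - g = 0.1559 - 0.0165 = 0.1394
Substituting: P = $4.70 / 0.1394
P = $33.72

$33.72
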